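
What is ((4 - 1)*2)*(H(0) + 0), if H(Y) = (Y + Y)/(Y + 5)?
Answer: 0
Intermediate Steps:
H(Y) = 2*Y/(5 + Y) (H(Y) = (2*Y)/(5 + Y) = 2*Y/(5 + Y))
((4 - 1)*2)*(H(0) + 0) = ((4 - 1)*2)*(2*0/(5 + 0) + 0) = (3*2)*(2*0/5 + 0) = 6*(2*0*(⅕) + 0) = 6*(0 + 0) = 6*0 = 0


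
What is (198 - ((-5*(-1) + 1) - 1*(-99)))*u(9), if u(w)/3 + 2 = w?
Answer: 1953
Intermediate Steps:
u(w) = -6 + 3*w
(198 - ((-5*(-1) + 1) - 1*(-99)))*u(9) = (198 - ((-5*(-1) + 1) - 1*(-99)))*(-6 + 3*9) = (198 - ((5 + 1) + 99))*(-6 + 27) = (198 - (6 + 99))*21 = (198 - 1*105)*21 = (198 - 105)*21 = 93*21 = 1953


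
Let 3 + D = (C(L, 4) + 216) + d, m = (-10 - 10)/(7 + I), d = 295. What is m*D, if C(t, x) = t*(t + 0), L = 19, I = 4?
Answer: -1580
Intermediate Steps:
C(t, x) = t² (C(t, x) = t*t = t²)
m = -20/11 (m = (-10 - 10)/(7 + 4) = -20/11 ≈ -1.8182)
D = 869 (D = -3 + ((19² + 216) + 295) = -3 + ((361 + 216) + 295) = -3 + (577 + 295) = -3 + 872 = 869)
m*D = -20/11*869 = -1580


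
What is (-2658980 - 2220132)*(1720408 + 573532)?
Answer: -11192390181280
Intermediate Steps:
(-2658980 - 2220132)*(1720408 + 573532) = -4879112*2293940 = -11192390181280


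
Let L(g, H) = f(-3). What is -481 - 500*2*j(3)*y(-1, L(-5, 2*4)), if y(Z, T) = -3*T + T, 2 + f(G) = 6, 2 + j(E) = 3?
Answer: 7519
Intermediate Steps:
j(E) = 1 (j(E) = -2 + 3 = 1)
f(G) = 4 (f(G) = -2 + 6 = 4)
L(g, H) = 4
y(Z, T) = -2*T
-481 - 500*2*j(3)*y(-1, L(-5, 2*4)) = -481 - 500*2*1*(-2*4) = -481 - 1000*(-8) = -481 - 500*(-16) = -481 + 8000 = 7519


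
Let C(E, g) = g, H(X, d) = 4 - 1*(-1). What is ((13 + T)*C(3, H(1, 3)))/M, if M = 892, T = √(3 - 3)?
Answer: 65/892 ≈ 0.072870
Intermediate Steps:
H(X, d) = 5 (H(X, d) = 4 + 1 = 5)
T = 0 (T = √0 = 0)
((13 + T)*C(3, H(1, 3)))/M = ((13 + 0)*5)/892 = (13*5)*(1/892) = 65*(1/892) = 65/892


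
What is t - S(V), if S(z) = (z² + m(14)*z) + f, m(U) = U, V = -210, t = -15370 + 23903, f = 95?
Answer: -32722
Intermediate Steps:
t = 8533
S(z) = 95 + z² + 14*z (S(z) = (z² + 14*z) + 95 = 95 + z² + 14*z)
t - S(V) = 8533 - (95 + (-210)² + 14*(-210)) = 8533 - (95 + 44100 - 2940) = 8533 - 1*41255 = 8533 - 41255 = -32722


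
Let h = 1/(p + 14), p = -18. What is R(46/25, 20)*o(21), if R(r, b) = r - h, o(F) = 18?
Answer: 1881/50 ≈ 37.620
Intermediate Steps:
h = -1/4 (h = 1/(-18 + 14) = 1/(-4) = -1/4 ≈ -0.25000)
R(r, b) = 1/4 + r (R(r, b) = r - 1*(-1/4) = r + 1/4 = 1/4 + r)
R(46/25, 20)*o(21) = (1/4 + 46/25)*18 = (209/100)*18 = 1881/50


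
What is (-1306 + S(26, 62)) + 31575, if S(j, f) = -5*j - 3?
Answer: 30136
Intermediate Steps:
S(j, f) = -3 - 5*j
(-1306 + S(26, 62)) + 31575 = (-1306 + (-3 - 5*26)) + 31575 = (-1306 + (-3 - 130)) + 31575 = (-1306 - 133) + 31575 = -1439 + 31575 = 30136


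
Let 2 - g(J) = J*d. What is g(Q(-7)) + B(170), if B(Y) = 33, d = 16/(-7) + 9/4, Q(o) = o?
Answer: 139/4 ≈ 34.750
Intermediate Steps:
d = -1/28 (d = 16*(-1/7) + 9*(1/4) = -16/7 + 9/4 = -1/28 ≈ -0.035714)
g(J) = 2 + J/28 (g(J) = 2 - J*(-1)/28 = 2 - (-1)*J/28 = 2 + J/28)
g(Q(-7)) + B(170) = (2 + (1/28)*(-7)) + 33 = (2 - 1/4) + 33 = 7/4 + 33 = 139/4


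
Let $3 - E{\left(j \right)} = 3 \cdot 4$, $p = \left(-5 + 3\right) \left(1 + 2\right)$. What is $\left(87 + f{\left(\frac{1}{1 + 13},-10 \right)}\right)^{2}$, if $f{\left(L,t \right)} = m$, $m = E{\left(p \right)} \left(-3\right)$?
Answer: $12996$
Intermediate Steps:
$p = -6$ ($p = \left(-2\right) 3 = -6$)
$E{\left(j \right)} = -9$ ($E{\left(j \right)} = 3 - 3 \cdot 4 = 3 - 12 = -9$)
$m = 27$ ($m = \left(-9\right) \left(-3\right) = 27$)
$f{\left(L,t \right)} = 27$
$\left(87 + f{\left(\frac{1}{1 + 13},-10 \right)}\right)^{2} = \left(87 + 27\right)^{2} = 114^{2} = 12996$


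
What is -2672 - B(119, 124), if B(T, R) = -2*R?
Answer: -2424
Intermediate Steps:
-2672 - B(119, 124) = -2672 - (-2)*124 = -2672 - 1*(-248) = -2672 + 248 = -2424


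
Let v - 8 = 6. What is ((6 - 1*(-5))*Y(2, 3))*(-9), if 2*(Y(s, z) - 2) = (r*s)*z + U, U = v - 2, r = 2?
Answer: -1386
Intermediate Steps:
v = 14 (v = 8 + 6 = 14)
U = 12 (U = 14 - 2 = 12)
Y(s, z) = 8 + s*z (Y(s, z) = 2 + ((2*s)*z + 12)/2 = 2 + (2*s*z + 12)/2 = 2 + (12 + 2*s*z)/2 = 2 + (6 + s*z) = 8 + s*z)
((6 - 1*(-5))*Y(2, 3))*(-9) = ((6 - 1*(-5))*(8 + 2*3))*(-9) = ((6 + 5)*(8 + 6))*(-9) = (11*14)*(-9) = 154*(-9) = -1386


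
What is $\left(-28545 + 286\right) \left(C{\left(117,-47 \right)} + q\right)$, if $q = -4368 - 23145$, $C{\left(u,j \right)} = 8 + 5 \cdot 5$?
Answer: $776557320$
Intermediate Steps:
$C{\left(u,j \right)} = 33$ ($C{\left(u,j \right)} = 8 + 25 = 33$)
$q = -27513$ ($q = -4368 - 23145 = -27513$)
$\left(-28545 + 286\right) \left(C{\left(117,-47 \right)} + q\right) = \left(-28545 + 286\right) \left(33 - 27513\right) = \left(-28259\right) \left(-27480\right) = 776557320$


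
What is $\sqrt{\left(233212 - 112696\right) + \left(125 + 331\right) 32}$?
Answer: $18 \sqrt{417} \approx 367.57$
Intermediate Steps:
$\sqrt{\left(233212 - 112696\right) + \left(125 + 331\right) 32} = \sqrt{\left(233212 - 112696\right) + 456 \cdot 32} = \sqrt{120516 + 14592} = \sqrt{135108} = 18 \sqrt{417}$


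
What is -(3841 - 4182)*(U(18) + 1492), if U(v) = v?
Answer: 514910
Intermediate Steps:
-(3841 - 4182)*(U(18) + 1492) = -(3841 - 4182)*(18 + 1492) = -(-341)*1510 = -1*(-514910) = 514910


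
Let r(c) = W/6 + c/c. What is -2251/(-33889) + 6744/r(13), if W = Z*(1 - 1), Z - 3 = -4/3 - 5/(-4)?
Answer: 228549667/33889 ≈ 6744.1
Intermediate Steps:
Z = 35/12 (Z = 3 + (-4/3 - 5/(-4)) = 3 + (-4*⅓ - 5*(-¼)) = 3 + (-4/3 + 5/4) = 3 - 1/12 = 35/12 ≈ 2.9167)
W = 0 (W = 35*(1 - 1)/12 = (35/12)*0 = 0)
r(c) = 1 (r(c) = 0/6 + c/c = 0*(⅙) + 1 = 0 + 1 = 1)
-2251/(-33889) + 6744/r(13) = -2251/(-33889) + 6744/1 = -2251*(-1/33889) + 6744*1 = 2251/33889 + 6744 = 228549667/33889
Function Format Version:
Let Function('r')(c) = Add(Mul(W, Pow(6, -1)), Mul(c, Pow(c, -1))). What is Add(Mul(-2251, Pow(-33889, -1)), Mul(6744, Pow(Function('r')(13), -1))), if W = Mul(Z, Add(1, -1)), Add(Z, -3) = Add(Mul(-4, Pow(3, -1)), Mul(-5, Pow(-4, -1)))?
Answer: Rational(228549667, 33889) ≈ 6744.1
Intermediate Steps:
Z = Rational(35, 12) (Z = Add(3, Add(Mul(-4, Pow(3, -1)), Mul(-5, Pow(-4, -1)))) = Add(3, Add(Mul(-4, Rational(1, 3)), Mul(-5, Rational(-1, 4)))) = Add(3, Add(Rational(-4, 3), Rational(5, 4))) = Add(3, Rational(-1, 12)) = Rational(35, 12) ≈ 2.9167)
W = 0 (W = Mul(Rational(35, 12), Add(1, -1)) = Mul(Rational(35, 12), 0) = 0)
Function('r')(c) = 1 (Function('r')(c) = Add(Mul(0, Pow(6, -1)), Mul(c, Pow(c, -1))) = Add(Mul(0, Rational(1, 6)), 1) = Add(0, 1) = 1)
Add(Mul(-2251, Pow(-33889, -1)), Mul(6744, Pow(Function('r')(13), -1))) = Add(Mul(-2251, Pow(-33889, -1)), Mul(6744, Pow(1, -1))) = Add(Mul(-2251, Rational(-1, 33889)), Mul(6744, 1)) = Add(Rational(2251, 33889), 6744) = Rational(228549667, 33889)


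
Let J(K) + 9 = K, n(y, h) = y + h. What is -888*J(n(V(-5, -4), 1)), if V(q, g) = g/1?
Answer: 10656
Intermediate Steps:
V(q, g) = g (V(q, g) = g*1 = g)
n(y, h) = h + y
J(K) = -9 + K
-888*J(n(V(-5, -4), 1)) = -888*(-9 + (1 - 4)) = -888*(-9 - 3) = -888*(-12) = 10656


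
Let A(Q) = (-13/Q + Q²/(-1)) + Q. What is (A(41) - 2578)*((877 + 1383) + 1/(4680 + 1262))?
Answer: -2322545315871/243622 ≈ -9.5334e+6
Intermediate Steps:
A(Q) = Q - Q² - 13/Q (A(Q) = (-13/Q + Q²*(-1)) + Q = (-13/Q - Q²) + Q = (-Q² - 13/Q) + Q = Q - Q² - 13/Q)
(A(41) - 2578)*((877 + 1383) + 1/(4680 + 1262)) = ((41 - 1*41² - 13/41) - 2578)*((877 + 1383) + 1/(4680 + 1262)) = ((41 - 1*1681 - 13*1/41) - 2578)*(2260 + 1/5942) = ((41 - 1681 - 13/41) - 2578)*(2260 + 1/5942) = (-67253/41 - 2578)*(13428921/5942) = -172951/41*13428921/5942 = -2322545315871/243622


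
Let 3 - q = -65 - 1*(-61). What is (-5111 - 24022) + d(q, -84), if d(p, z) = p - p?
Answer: -29133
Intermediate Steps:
q = 7 (q = 3 - (-65 - 1*(-61)) = 3 - (-65 + 61) = 3 - 1*(-4) = 3 + 4 = 7)
d(p, z) = 0
(-5111 - 24022) + d(q, -84) = (-5111 - 24022) + 0 = -29133 + 0 = -29133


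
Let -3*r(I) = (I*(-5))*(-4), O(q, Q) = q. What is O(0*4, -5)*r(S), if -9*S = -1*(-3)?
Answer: 0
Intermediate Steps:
S = -1/3 (S = -(-1)*(-3)/9 = -1/9*3 = -1/3 ≈ -0.33333)
r(I) = -20*I/3 (r(I) = -I*(-5)*(-4)/3 = -(-5*I)*(-4)/3 = -20*I/3)
O(0*4, -5)*r(S) = (0*4)*(-20/3*(-1/3)) = 0*(20/9) = 0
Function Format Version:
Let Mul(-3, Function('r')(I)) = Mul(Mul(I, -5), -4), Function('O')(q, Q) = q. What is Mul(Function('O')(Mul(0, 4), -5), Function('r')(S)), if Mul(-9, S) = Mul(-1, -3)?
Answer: 0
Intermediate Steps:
S = Rational(-1, 3) (S = Mul(Rational(-1, 9), Mul(-1, -3)) = Mul(Rational(-1, 9), 3) = Rational(-1, 3) ≈ -0.33333)
Function('r')(I) = Mul(Rational(-20, 3), I) (Function('r')(I) = Mul(Rational(-1, 3), Mul(Mul(I, -5), -4)) = Mul(Rational(-1, 3), Mul(Mul(-5, I), -4)) = Mul(Rational(-1, 3), Mul(20, I)) = Mul(Rational(-20, 3), I))
Mul(Function('O')(Mul(0, 4), -5), Function('r')(S)) = Mul(Mul(0, 4), Mul(Rational(-20, 3), Rational(-1, 3))) = Mul(0, Rational(20, 9)) = 0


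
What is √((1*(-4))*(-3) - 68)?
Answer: 2*I*√14 ≈ 7.4833*I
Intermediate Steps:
√((1*(-4))*(-3) - 68) = √(-4*(-3) - 68) = √(12 - 68) = √(-56) = 2*I*√14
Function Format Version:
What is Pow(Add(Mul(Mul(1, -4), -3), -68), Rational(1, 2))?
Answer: Mul(2, I, Pow(14, Rational(1, 2))) ≈ Mul(7.4833, I)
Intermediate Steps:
Pow(Add(Mul(Mul(1, -4), -3), -68), Rational(1, 2)) = Pow(Add(Mul(-4, -3), -68), Rational(1, 2)) = Pow(Add(12, -68), Rational(1, 2)) = Pow(-56, Rational(1, 2)) = Mul(2, I, Pow(14, Rational(1, 2)))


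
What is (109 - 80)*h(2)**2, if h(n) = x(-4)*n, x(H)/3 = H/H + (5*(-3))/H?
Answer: 94221/4 ≈ 23555.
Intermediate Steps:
x(H) = 3 - 45/H (x(H) = 3*(H/H + (5*(-3))/H) = 3*(1 - 15/H) = 3 - 45/H)
h(n) = 57*n/4 (h(n) = (3 - 45/(-4))*n = (3 - 45*(-1/4))*n = (3 + 45/4)*n = 57*n/4)
(109 - 80)*h(2)**2 = (109 - 80)*((57/4)*2)**2 = 29*(57/2)**2 = 29*(3249/4) = 94221/4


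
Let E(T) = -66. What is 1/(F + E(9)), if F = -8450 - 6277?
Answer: -1/14793 ≈ -6.7600e-5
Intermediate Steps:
F = -14727
1/(F + E(9)) = 1/(-14727 - 66) = 1/(-14793) = -1/14793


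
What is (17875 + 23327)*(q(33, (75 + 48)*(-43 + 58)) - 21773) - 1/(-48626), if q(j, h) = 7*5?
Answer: -43551831969575/48626 ≈ -8.9565e+8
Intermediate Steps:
q(j, h) = 35
(17875 + 23327)*(q(33, (75 + 48)*(-43 + 58)) - 21773) - 1/(-48626) = (17875 + 23327)*(35 - 21773) - 1/(-48626) = 41202*(-21738) - 1*(-1/48626) = -895649076 + 1/48626 = -43551831969575/48626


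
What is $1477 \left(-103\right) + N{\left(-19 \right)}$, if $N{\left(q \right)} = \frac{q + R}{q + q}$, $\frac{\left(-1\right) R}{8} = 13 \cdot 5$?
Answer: $- \frac{5780439}{38} \approx -1.5212 \cdot 10^{5}$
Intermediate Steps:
$R = -520$ ($R = - 8 \cdot 13 \cdot 5 = \left(-8\right) 65 = -520$)
$N{\left(q \right)} = \frac{-520 + q}{2 q}$ ($N{\left(q \right)} = \frac{q - 520}{q + q} = \frac{-520 + q}{2 q}$)
$1477 \left(-103\right) + N{\left(-19 \right)} = 1477 \left(-103\right) + \frac{-520 - 19}{2 \left(-19\right)} = -152131 + \frac{1}{2} \left(- \frac{1}{19}\right) \left(-539\right) = -152131 + \frac{539}{38} = - \frac{5780439}{38}$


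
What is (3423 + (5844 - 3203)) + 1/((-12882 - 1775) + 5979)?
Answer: 52623391/8678 ≈ 6064.0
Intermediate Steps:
(3423 + (5844 - 3203)) + 1/((-12882 - 1775) + 5979) = (3423 + 2641) + 1/(-14657 + 5979) = 6064 + 1/(-8678) = 6064 - 1/8678 = 52623391/8678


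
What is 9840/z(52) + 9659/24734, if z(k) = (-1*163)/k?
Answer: -12654318703/4031642 ≈ -3138.8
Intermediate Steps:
z(k) = -163/k
9840/z(52) + 9659/24734 = 9840/((-163/52)) + 9659/24734 = 9840/((-163*1/52)) + 9659*(1/24734) = 9840/(-163/52) + 9659/24734 = 9840*(-52/163) + 9659/24734 = -511680/163 + 9659/24734 = -12654318703/4031642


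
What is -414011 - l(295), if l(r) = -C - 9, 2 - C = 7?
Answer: -414007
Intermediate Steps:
C = -5 (C = 2 - 1*7 = 2 - 7 = -5)
l(r) = -4 (l(r) = -1*(-5) - 9 = 5 - 9 = -4)
-414011 - l(295) = -414011 - 1*(-4) = -414011 + 4 = -414007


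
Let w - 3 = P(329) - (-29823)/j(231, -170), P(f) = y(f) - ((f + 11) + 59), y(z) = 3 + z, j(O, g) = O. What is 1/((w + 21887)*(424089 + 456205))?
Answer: 77/1487971511728 ≈ 5.1748e-11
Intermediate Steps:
P(f) = -67 (P(f) = (3 + f) - ((f + 11) + 59) = (3 + f) - ((11 + f) + 59) = (3 + f) - (70 + f) = (3 + f) + (-70 - f) = -67)
w = 5013/77 (w = 3 + (-67 - (-29823)/231) = 3 + (-67 - 1*(-9941/77)) = 3 + (-67 + 9941/77) = 3 + 4782/77 = 5013/77 ≈ 65.104)
1/((w + 21887)*(424089 + 456205)) = 1/((5013/77 + 21887)*(424089 + 456205)) = 1/((1690312/77)*880294) = 1/(1487971511728/77) = 77/1487971511728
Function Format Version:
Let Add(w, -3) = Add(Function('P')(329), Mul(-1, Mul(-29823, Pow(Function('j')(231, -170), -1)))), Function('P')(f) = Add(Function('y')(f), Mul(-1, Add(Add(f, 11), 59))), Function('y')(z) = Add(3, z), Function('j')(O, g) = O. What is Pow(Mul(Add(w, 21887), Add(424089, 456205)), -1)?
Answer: Rational(77, 1487971511728) ≈ 5.1748e-11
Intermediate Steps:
Function('P')(f) = -67 (Function('P')(f) = Add(Add(3, f), Mul(-1, Add(Add(f, 11), 59))) = Add(Add(3, f), Mul(-1, Add(Add(11, f), 59))) = Add(Add(3, f), Mul(-1, Add(70, f))) = Add(Add(3, f), Add(-70, Mul(-1, f))) = -67)
w = Rational(5013, 77) (w = Add(3, Add(-67, Mul(-1, Mul(-29823, Pow(231, -1))))) = Add(3, Add(-67, Mul(-1, Mul(-29823, Rational(1, 231))))) = Add(3, Add(-67, Mul(-1, Rational(-9941, 77)))) = Add(3, Add(-67, Rational(9941, 77))) = Add(3, Rational(4782, 77)) = Rational(5013, 77) ≈ 65.104)
Pow(Mul(Add(w, 21887), Add(424089, 456205)), -1) = Pow(Mul(Add(Rational(5013, 77), 21887), Add(424089, 456205)), -1) = Pow(Mul(Rational(1690312, 77), 880294), -1) = Pow(Rational(1487971511728, 77), -1) = Rational(77, 1487971511728)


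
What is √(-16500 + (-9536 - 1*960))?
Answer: 2*I*√6749 ≈ 164.3*I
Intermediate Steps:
√(-16500 + (-9536 - 1*960)) = √(-16500 + (-9536 - 960)) = √(-16500 - 10496) = √(-26996) = 2*I*√6749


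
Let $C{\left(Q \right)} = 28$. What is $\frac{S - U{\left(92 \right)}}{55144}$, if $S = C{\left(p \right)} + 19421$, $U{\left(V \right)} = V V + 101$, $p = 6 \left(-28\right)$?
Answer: $\frac{2721}{13786} \approx 0.19737$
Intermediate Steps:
$p = -168$
$U{\left(V \right)} = 101 + V^{2}$ ($U{\left(V \right)} = V^{2} + 101 = 101 + V^{2}$)
$S = 19449$ ($S = 28 + 19421 = 19449$)
$\frac{S - U{\left(92 \right)}}{55144} = \frac{19449 - \left(101 + 92^{2}\right)}{55144} = \left(19449 - \left(101 + 8464\right)\right) \frac{1}{55144} = \left(19449 - 8565\right) \frac{1}{55144} = 10884 \cdot \frac{1}{55144} = \frac{2721}{13786}$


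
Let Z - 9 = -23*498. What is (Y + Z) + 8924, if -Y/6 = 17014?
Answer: -104605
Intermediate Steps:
Y = -102084 (Y = -6*17014 = -102084)
Z = -11445 (Z = 9 - 23*498 = 9 - 11454 = -11445)
(Y + Z) + 8924 = (-102084 - 11445) + 8924 = -113529 + 8924 = -104605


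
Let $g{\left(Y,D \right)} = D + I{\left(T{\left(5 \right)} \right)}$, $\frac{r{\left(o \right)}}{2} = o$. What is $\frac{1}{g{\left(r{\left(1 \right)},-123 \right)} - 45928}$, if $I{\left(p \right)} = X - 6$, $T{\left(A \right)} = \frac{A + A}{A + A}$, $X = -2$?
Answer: $- \frac{1}{46059} \approx -2.1711 \cdot 10^{-5}$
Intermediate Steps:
$T{\left(A \right)} = 1$ ($T{\left(A \right)} = \frac{2 A}{2 A} = 2 A \frac{1}{2 A} = 1$)
$r{\left(o \right)} = 2 o$
$I{\left(p \right)} = -8$ ($I{\left(p \right)} = -2 - 6 = -8$)
$g{\left(Y,D \right)} = -8 + D$ ($g{\left(Y,D \right)} = D - 8 = -8 + D$)
$\frac{1}{g{\left(r{\left(1 \right)},-123 \right)} - 45928} = \frac{1}{\left(-8 - 123\right) - 45928} = \frac{1}{-131 - 45928} = \frac{1}{-46059} = - \frac{1}{46059}$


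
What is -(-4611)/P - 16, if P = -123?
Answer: -2193/41 ≈ -53.488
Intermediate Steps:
-(-4611)/P - 16 = -(-4611)/(-123) - 16 = -(-4611)*(-1)/123 - 16 = -87*53/123 - 16 = -1537/41 - 16 = -2193/41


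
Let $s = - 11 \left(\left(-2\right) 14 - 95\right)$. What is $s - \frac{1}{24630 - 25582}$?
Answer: $\frac{1288057}{952} \approx 1353.0$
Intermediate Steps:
$s = 1353$ ($s = - 11 \left(-28 - 95\right) = \left(-11\right) \left(-123\right) = 1353$)
$s - \frac{1}{24630 - 25582} = 1353 - \frac{1}{24630 - 25582} = 1353 - \frac{1}{-952} = 1353 - - \frac{1}{952} = 1353 + \frac{1}{952} = \frac{1288057}{952}$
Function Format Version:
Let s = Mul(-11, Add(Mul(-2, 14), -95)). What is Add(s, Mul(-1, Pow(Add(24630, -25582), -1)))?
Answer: Rational(1288057, 952) ≈ 1353.0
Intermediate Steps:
s = 1353 (s = Mul(-11, Add(-28, -95)) = Mul(-11, -123) = 1353)
Add(s, Mul(-1, Pow(Add(24630, -25582), -1))) = Add(1353, Mul(-1, Pow(Add(24630, -25582), -1))) = Add(1353, Mul(-1, Pow(-952, -1))) = Add(1353, Mul(-1, Rational(-1, 952))) = Add(1353, Rational(1, 952)) = Rational(1288057, 952)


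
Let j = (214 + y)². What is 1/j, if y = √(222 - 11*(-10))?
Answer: 2883/129185956 - 107*√83/258371912 ≈ 1.8544e-5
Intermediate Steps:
y = 2*√83 (y = √(222 + 110) = √332 = 2*√83 ≈ 18.221)
j = (214 + 2*√83)² ≈ 53927.
1/j = 1/(46128 + 856*√83)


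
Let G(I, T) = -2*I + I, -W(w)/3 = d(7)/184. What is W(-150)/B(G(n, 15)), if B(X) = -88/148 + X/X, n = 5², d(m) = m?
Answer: -259/920 ≈ -0.28152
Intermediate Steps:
W(w) = -21/184
n = 25
G(I, T) = -I
B(X) = 15/37 (B(X) = -88*1/148 + 1 = -22/37 + 1 = 15/37)
W(-150)/B(G(n, 15)) = -21/(184*15/37) = -21/184*37/15 = -259/920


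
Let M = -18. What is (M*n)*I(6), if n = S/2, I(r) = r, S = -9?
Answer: 486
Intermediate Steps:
n = -9/2 ≈ -4.5000
(M*n)*I(6) = -18*(-9/2)*6 = 81*6 = 486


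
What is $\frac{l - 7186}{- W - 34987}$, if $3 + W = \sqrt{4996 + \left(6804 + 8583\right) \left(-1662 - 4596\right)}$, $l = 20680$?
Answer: $- \frac{78679016}{220027851} + \frac{11245 i \sqrt{3851474}}{220027851} \approx -0.35759 + 0.1003 i$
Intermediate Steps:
$W = -3 + 5 i \sqrt{3851474}$ ($W = -3 + \sqrt{4996 + \left(6804 + 8583\right) \left(-1662 - 4596\right)} = -3 + \sqrt{4996 + 15387 \left(-6258\right)} = -3 + \sqrt{4996 - 96291846} = -3 + \sqrt{-96286850} = -3 + 5 i \sqrt{3851474} \approx -3.0 + 9812.6 i$)
$\frac{l - 7186}{- W - 34987} = \frac{20680 - 7186}{- (-3 + 5 i \sqrt{3851474}) - 34987} = \frac{13494}{\left(3 - 5 i \sqrt{3851474}\right) - 34987} = \frac{13494}{-34984 - 5 i \sqrt{3851474}}$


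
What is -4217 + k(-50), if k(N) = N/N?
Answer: -4216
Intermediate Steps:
k(N) = 1
-4217 + k(-50) = -4217 + 1 = -4216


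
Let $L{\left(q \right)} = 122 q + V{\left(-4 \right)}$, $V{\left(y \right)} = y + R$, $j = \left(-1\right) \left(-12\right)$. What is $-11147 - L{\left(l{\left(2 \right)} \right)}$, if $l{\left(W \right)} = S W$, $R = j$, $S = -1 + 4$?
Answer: $-11887$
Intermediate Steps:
$j = 12$
$S = 3$
$R = 12$
$l{\left(W \right)} = 3 W$
$V{\left(y \right)} = 12 + y$ ($V{\left(y \right)} = y + 12 = 12 + y$)
$L{\left(q \right)} = 8 + 122 q$ ($L{\left(q \right)} = 122 q + \left(12 - 4\right) = 122 q + 8 = 8 + 122 q$)
$-11147 - L{\left(l{\left(2 \right)} \right)} = -11147 - \left(8 + 122 \cdot 3 \cdot 2\right) = -11147 - \left(8 + 122 \cdot 6\right) = -11147 - \left(8 + 732\right) = -11147 - 740 = -11887$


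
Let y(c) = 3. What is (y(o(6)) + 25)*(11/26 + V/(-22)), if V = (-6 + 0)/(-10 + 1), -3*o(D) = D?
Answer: 4718/429 ≈ 10.998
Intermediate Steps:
o(D) = -D/3
V = 2/3 (V = -6/(-9) = -6*(-1/9) = 2/3 ≈ 0.66667)
(y(o(6)) + 25)*(11/26 + V/(-22)) = (3 + 25)*(11/26 + (2/3)/(-22)) = 28*(11*(1/26) + (2/3)*(-1/22)) = 28*(11/26 - 1/33) = 28*(337/858) = 4718/429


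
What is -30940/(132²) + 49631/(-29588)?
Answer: -55631977/16110666 ≈ -3.4531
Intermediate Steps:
-30940/(132²) + 49631/(-29588) = -30940/17424 + 49631*(-1/29588) = -30940*1/17424 - 49631/29588 = -7735/4356 - 49631/29588 = -55631977/16110666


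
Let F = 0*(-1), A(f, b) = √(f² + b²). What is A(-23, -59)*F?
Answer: 0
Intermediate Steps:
A(f, b) = √(b² + f²)
F = 0
A(-23, -59)*F = √((-59)² + (-23)²)*0 = √(3481 + 529)*0 = √4010*0 = 0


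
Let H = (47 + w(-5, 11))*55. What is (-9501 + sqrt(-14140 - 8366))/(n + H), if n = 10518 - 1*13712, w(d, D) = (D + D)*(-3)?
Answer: 3167/1413 - 11*I*sqrt(186)/4239 ≈ 2.2413 - 0.03539*I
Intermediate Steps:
w(d, D) = -6*D (w(d, D) = (2*D)*(-3) = -6*D)
n = -3194 (n = 10518 - 13712 = -3194)
H = -1045 (H = (47 - 6*11)*55 = (47 - 66)*55 = -19*55 = -1045)
(-9501 + sqrt(-14140 - 8366))/(n + H) = (-9501 + sqrt(-14140 - 8366))/(-3194 - 1045) = (-9501 + sqrt(-22506))/(-4239) = (-9501 + 11*I*sqrt(186))*(-1/4239) = 3167/1413 - 11*I*sqrt(186)/4239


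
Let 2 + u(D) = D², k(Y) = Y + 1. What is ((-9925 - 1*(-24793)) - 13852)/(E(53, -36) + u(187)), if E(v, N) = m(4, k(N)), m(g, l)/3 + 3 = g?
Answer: 508/17485 ≈ 0.029053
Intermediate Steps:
k(Y) = 1 + Y
m(g, l) = -9 + 3*g
u(D) = -2 + D²
E(v, N) = 3 (E(v, N) = -9 + 3*4 = -9 + 12 = 3)
((-9925 - 1*(-24793)) - 13852)/(E(53, -36) + u(187)) = ((-9925 - 1*(-24793)) - 13852)/(3 + (-2 + 187²)) = ((-9925 + 24793) - 13852)/(3 + (-2 + 34969)) = (14868 - 13852)/(3 + 34967) = 1016/34970 = 1016*(1/34970) = 508/17485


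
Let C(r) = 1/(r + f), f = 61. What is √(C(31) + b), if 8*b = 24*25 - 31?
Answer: √602094/92 ≈ 8.4342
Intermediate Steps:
C(r) = 1/(61 + r) (C(r) = 1/(r + 61) = 1/(61 + r))
b = 569/8 (b = (24*25 - 31)/8 = (600 - 31)/8 = (⅛)*569 = 569/8 ≈ 71.125)
√(C(31) + b) = √(1/(61 + 31) + 569/8) = √(1/92 + 569/8) = √(13089/184) = √602094/92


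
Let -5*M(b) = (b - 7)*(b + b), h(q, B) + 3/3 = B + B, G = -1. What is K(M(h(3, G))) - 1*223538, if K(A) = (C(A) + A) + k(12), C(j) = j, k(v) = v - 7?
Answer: -223557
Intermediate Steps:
k(v) = -7 + v
h(q, B) = -1 + 2*B (h(q, B) = -1 + (B + B) = -1 + 2*B)
M(b) = -2*b*(-7 + b)/5 (M(b) = -(b - 7)*(b + b)/5 = -(-7 + b)*2*b/5 = -2*b*(-7 + b)/5)
K(A) = 5 + 2*A (K(A) = (A + A) + (-7 + 12) = 2*A + 5 = 5 + 2*A)
K(M(h(3, G))) - 1*223538 = (5 + 2*(2*(-1 + 2*(-1))*(7 - (-1 + 2*(-1)))/5)) - 1*223538 = (5 + 2*(2*(-1 - 2)*(7 - (-1 - 2))/5)) - 223538 = (5 + 2*((2/5)*(-3)*(7 - 1*(-3)))) - 223538 = (5 + 2*((2/5)*(-3)*(7 + 3))) - 223538 = (5 + 2*((2/5)*(-3)*10)) - 223538 = (5 + 2*(-12)) - 223538 = (5 - 24) - 223538 = -19 - 223538 = -223557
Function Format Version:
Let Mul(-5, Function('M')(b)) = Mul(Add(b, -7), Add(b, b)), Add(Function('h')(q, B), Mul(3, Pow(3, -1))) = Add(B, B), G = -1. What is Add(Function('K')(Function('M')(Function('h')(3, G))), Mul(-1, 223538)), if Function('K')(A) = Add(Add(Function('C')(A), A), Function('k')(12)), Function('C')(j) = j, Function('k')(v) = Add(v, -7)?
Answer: -223557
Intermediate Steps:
Function('k')(v) = Add(-7, v)
Function('h')(q, B) = Add(-1, Mul(2, B)) (Function('h')(q, B) = Add(-1, Add(B, B)) = Add(-1, Mul(2, B)))
Function('M')(b) = Mul(Rational(-2, 5), b, Add(-7, b)) (Function('M')(b) = Mul(Rational(-1, 5), Mul(Add(b, -7), Add(b, b))) = Mul(Rational(-1, 5), Mul(Add(-7, b), Mul(2, b))) = Mul(Rational(-1, 5), Mul(2, b, Add(-7, b))) = Mul(Rational(-2, 5), b, Add(-7, b)))
Function('K')(A) = Add(5, Mul(2, A)) (Function('K')(A) = Add(Add(A, A), Add(-7, 12)) = Add(Mul(2, A), 5) = Add(5, Mul(2, A)))
Add(Function('K')(Function('M')(Function('h')(3, G))), Mul(-1, 223538)) = Add(Add(5, Mul(2, Mul(Rational(2, 5), Add(-1, Mul(2, -1)), Add(7, Mul(-1, Add(-1, Mul(2, -1))))))), Mul(-1, 223538)) = Add(Add(5, Mul(2, Mul(Rational(2, 5), Add(-1, -2), Add(7, Mul(-1, Add(-1, -2)))))), -223538) = Add(Add(5, Mul(2, Mul(Rational(2, 5), -3, Add(7, Mul(-1, -3))))), -223538) = Add(Add(5, Mul(2, Mul(Rational(2, 5), -3, Add(7, 3)))), -223538) = Add(Add(5, Mul(2, Mul(Rational(2, 5), -3, 10))), -223538) = Add(Add(5, Mul(2, -12)), -223538) = Add(Add(5, -24), -223538) = Add(-19, -223538) = -223557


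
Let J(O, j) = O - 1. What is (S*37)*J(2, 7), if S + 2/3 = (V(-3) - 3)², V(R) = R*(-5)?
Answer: 15910/3 ≈ 5303.3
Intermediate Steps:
J(O, j) = -1 + O
V(R) = -5*R
S = 430/3 (S = -⅔ + (-5*(-3) - 3)² = -⅔ + (15 - 3)² = -⅔ + 12² = -⅔ + 144 = 430/3 ≈ 143.33)
(S*37)*J(2, 7) = ((430/3)*37)*(-1 + 2) = (15910/3)*1 = 15910/3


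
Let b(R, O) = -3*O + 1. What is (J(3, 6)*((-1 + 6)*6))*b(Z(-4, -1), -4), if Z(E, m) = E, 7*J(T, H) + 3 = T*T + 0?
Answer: 2340/7 ≈ 334.29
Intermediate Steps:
J(T, H) = -3/7 + T²/7 (J(T, H) = -3/7 + (T*T + 0)/7 = -3/7 + (T² + 0)/7 = -3/7 + T²/7)
b(R, O) = 1 - 3*O
(J(3, 6)*((-1 + 6)*6))*b(Z(-4, -1), -4) = ((-3/7 + (⅐)*3²)*((-1 + 6)*6))*(1 - 3*(-4)) = ((-3/7 + (⅐)*9)*(5*6))*(1 + 12) = ((-3/7 + 9/7)*30)*13 = ((6/7)*30)*13 = (180/7)*13 = 2340/7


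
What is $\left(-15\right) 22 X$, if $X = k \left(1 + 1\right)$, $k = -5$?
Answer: $3300$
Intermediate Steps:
$X = -10$ ($X = - 5 \left(1 + 1\right) = \left(-5\right) 2 = -10$)
$\left(-15\right) 22 X = \left(-15\right) 22 \left(-10\right) = \left(-330\right) \left(-10\right) = 3300$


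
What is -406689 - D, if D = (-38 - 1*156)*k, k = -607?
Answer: -524447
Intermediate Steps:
D = 117758 (D = (-38 - 1*156)*(-607) = (-38 - 156)*(-607) = -194*(-607) = 117758)
-406689 - D = -406689 - 1*117758 = -406689 - 117758 = -524447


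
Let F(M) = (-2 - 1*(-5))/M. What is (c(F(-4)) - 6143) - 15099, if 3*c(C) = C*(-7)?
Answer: -84961/4 ≈ -21240.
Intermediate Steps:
F(M) = 3/M (F(M) = (-2 + 5)/M = 3/M)
c(C) = -7*C/3 (c(C) = (C*(-7))/3 = (-7*C)/3 = -7*C/3)
(c(F(-4)) - 6143) - 15099 = (-7/(-4) - 6143) - 15099 = (-7*(-1)/4 - 6143) - 15099 = (-7/3*(-¾) - 6143) - 15099 = (7/4 - 6143) - 15099 = -24565/4 - 15099 = -84961/4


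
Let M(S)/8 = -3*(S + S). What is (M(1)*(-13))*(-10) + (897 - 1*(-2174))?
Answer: -3169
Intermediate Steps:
M(S) = -48*S (M(S) = 8*(-3*(S + S)) = 8*(-6*S) = -48*S)
(M(1)*(-13))*(-10) + (897 - 1*(-2174)) = (-48*1*(-13))*(-10) + (897 - 1*(-2174)) = -48*(-13)*(-10) + (897 + 2174) = 624*(-10) + 3071 = -6240 + 3071 = -3169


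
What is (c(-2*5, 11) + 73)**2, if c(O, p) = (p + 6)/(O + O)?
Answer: 2082249/400 ≈ 5205.6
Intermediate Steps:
c(O, p) = (6 + p)/(2*O) (c(O, p) = (6 + p)/((2*O)) = (6 + p)*(1/(2*O)) = (6 + p)/(2*O))
(c(-2*5, 11) + 73)**2 = ((6 + 11)/(2*((-2*5))) + 73)**2 = ((1/2)*17/(-10) + 73)**2 = ((1/2)*(-1/10)*17 + 73)**2 = (-17/20 + 73)**2 = (1443/20)**2 = 2082249/400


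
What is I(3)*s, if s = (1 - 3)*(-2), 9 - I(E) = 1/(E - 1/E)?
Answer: 69/2 ≈ 34.500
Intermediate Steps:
I(E) = 9 - 1/(E - 1/E)
s = 4 (s = -2*(-2) = 4)
I(3)*s = ((-9 - 1*3 + 9*3²)/(-1 + 3²))*4 = ((-9 - 3 + 9*9)/(-1 + 9))*4 = ((-9 - 3 + 81)/8)*4 = ((⅛)*69)*4 = (69/8)*4 = 69/2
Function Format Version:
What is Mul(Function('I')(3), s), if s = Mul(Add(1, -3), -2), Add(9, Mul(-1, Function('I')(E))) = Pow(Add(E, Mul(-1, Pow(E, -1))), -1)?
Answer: Rational(69, 2) ≈ 34.500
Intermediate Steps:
Function('I')(E) = Add(9, Mul(-1, Pow(Add(E, Mul(-1, Pow(E, -1))), -1)))
s = 4 (s = Mul(-2, -2) = 4)
Mul(Function('I')(3), s) = Mul(Mul(Pow(Add(-1, Pow(3, 2)), -1), Add(-9, Mul(-1, 3), Mul(9, Pow(3, 2)))), 4) = Mul(Mul(Pow(Add(-1, 9), -1), Add(-9, -3, Mul(9, 9))), 4) = Mul(Mul(Pow(8, -1), Add(-9, -3, 81)), 4) = Mul(Mul(Rational(1, 8), 69), 4) = Mul(Rational(69, 8), 4) = Rational(69, 2)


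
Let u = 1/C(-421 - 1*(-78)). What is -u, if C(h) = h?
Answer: 1/343 ≈ 0.0029155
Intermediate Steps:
u = -1/343 (u = 1/(-421 - 1*(-78)) = 1/(-421 + 78) = 1/(-343) = -1/343 ≈ -0.0029155)
-u = -1*(-1/343) = 1/343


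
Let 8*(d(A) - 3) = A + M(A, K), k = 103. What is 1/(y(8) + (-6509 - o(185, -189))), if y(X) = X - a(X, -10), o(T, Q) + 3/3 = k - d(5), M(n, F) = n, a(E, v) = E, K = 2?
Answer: -4/26427 ≈ -0.00015136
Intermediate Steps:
d(A) = 3 + A/4 (d(A) = 3 + (A + A)/8 = 3 + (2*A)/8 = 3 + A/4)
o(T, Q) = 391/4 (o(T, Q) = -1 + (103 - (3 + (¼)*5)) = -1 + (103 - (3 + 5/4)) = -1 + (103 - 1*17/4) = -1 + (103 - 17/4) = -1 + 395/4 = 391/4)
y(X) = 0 (y(X) = X - X = 0)
1/(y(8) + (-6509 - o(185, -189))) = 1/(0 + (-6509 - 1*391/4)) = 1/(0 + (-6509 - 391/4)) = 1/(0 - 26427/4) = 1/(-26427/4) = -4/26427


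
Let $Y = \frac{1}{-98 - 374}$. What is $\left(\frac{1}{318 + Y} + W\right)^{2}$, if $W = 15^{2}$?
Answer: $\frac{1140537649791409}{22528509025} \approx 50626.0$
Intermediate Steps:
$Y = - \frac{1}{472}$ ($Y = \frac{1}{-472} = - \frac{1}{472} \approx -0.0021186$)
$W = 225$
$\left(\frac{1}{318 + Y} + W\right)^{2} = \left(\frac{1}{318 - \frac{1}{472}} + 225\right)^{2} = \left(\frac{1}{\frac{150095}{472}} + 225\right)^{2} = \left(\frac{472}{150095} + 225\right)^{2} = \left(\frac{33771847}{150095}\right)^{2} = \frac{1140537649791409}{22528509025}$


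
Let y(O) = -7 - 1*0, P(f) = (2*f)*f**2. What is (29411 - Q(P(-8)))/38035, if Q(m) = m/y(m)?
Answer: 204853/266245 ≈ 0.76941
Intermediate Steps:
P(f) = 2*f**3
y(O) = -7 (y(O) = -7 + 0 = -7)
Q(m) = -m/7 (Q(m) = m/(-7) = m*(-1/7) = -m/7)
(29411 - Q(P(-8)))/38035 = (29411 - (-1)*2*(-8)**3/7)/38035 = (29411 - (-1)*2*(-512)/7)*(1/38035) = (29411 - (-1)*(-1024)/7)*(1/38035) = (29411 - 1*1024/7)*(1/38035) = (29411 - 1024/7)*(1/38035) = (204853/7)*(1/38035) = 204853/266245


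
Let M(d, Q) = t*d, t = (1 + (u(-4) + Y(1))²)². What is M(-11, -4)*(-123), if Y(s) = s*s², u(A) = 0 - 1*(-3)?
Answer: 391017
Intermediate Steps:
u(A) = 3 (u(A) = 0 + 3 = 3)
Y(s) = s³
t = 289 (t = (1 + (3 + 1³)²)² = (1 + (3 + 1)²)² = (1 + 4²)² = (1 + 16)² = 17² = 289)
M(d, Q) = 289*d
M(-11, -4)*(-123) = (289*(-11))*(-123) = -3179*(-123) = 391017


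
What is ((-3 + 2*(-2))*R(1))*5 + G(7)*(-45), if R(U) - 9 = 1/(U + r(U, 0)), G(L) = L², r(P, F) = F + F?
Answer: -2555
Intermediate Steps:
r(P, F) = 2*F
R(U) = 9 + 1/U (R(U) = 9 + 1/(U + 2*0) = 9 + 1/(U + 0) = 9 + 1/U)
((-3 + 2*(-2))*R(1))*5 + G(7)*(-45) = ((-3 + 2*(-2))*(9 + 1/1))*5 + 7²*(-45) = ((-3 - 4)*(9 + 1))*5 + 49*(-45) = -7*10*5 - 2205 = -70*5 - 2205 = -350 - 2205 = -2555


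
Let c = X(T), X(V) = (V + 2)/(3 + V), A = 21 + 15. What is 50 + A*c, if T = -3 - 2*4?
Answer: 181/2 ≈ 90.500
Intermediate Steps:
A = 36
T = -11 (T = -3 - 8 = -11)
X(V) = (2 + V)/(3 + V)
c = 9/8 (c = (2 - 11)/(3 - 11) = -9/(-8) = -⅛*(-9) = 9/8 ≈ 1.1250)
50 + A*c = 50 + 36*(9/8) = 50 + 81/2 = 181/2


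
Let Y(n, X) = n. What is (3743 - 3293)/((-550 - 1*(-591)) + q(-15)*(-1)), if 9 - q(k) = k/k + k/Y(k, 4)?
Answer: 225/17 ≈ 13.235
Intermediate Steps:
q(k) = 7 (q(k) = 9 - (k/k + k/k) = 9 - (1 + 1) = 9 - 1*2 = 9 - 2 = 7)
(3743 - 3293)/((-550 - 1*(-591)) + q(-15)*(-1)) = (3743 - 3293)/((-550 - 1*(-591)) + 7*(-1)) = 450/((-550 + 591) - 7) = 450/(41 - 7) = 450/34 = 450*(1/34) = 225/17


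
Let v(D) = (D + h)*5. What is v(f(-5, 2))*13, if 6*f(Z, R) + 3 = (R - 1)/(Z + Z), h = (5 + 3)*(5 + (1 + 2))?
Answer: 49517/12 ≈ 4126.4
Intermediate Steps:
h = 64 (h = 8*(5 + 3) = 8*8 = 64)
f(Z, R) = -½ + (-1 + R)/(12*Z) (f(Z, R) = -½ + ((R - 1)/(Z + Z))/6 = -½ + ((-1 + R)/((2*Z)))/6 = -½ + ((-1 + R)*(1/(2*Z)))/6 = -½ + ((-1 + R)/(2*Z))/6 = -½ + (-1 + R)/(12*Z))
v(D) = 320 + 5*D (v(D) = (D + 64)*5 = (64 + D)*5 = 320 + 5*D)
v(f(-5, 2))*13 = (320 + 5*((1/12)*(-1 + 2 - 6*(-5))/(-5)))*13 = (320 + 5*((1/12)*(-⅕)*(-1 + 2 + 30)))*13 = (320 + 5*((1/12)*(-⅕)*31))*13 = (320 + 5*(-31/60))*13 = (320 - 31/12)*13 = (3809/12)*13 = 49517/12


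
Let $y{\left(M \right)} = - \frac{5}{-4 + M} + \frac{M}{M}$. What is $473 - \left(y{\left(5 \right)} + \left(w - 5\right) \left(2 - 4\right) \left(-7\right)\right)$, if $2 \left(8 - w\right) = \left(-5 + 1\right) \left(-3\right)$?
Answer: $519$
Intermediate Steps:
$w = 2$ ($w = 8 - \frac{\left(-5 + 1\right) \left(-3\right)}{2} = 8 - \frac{\left(-4\right) \left(-3\right)}{2} = 8 - 6 = 2$)
$y{\left(M \right)} = 1 - \frac{5}{-4 + M}$ ($y{\left(M \right)} = - \frac{5}{-4 + M} + 1 = 1 - \frac{5}{-4 + M}$)
$473 - \left(y{\left(5 \right)} + \left(w - 5\right) \left(2 - 4\right) \left(-7\right)\right) = 473 - \left(\frac{-9 + 5}{-4 + 5} + \left(2 - 5\right) \left(2 - 4\right) \left(-7\right)\right) = 473 - \left(1^{-1} \left(-4\right) + \left(-3\right) \left(-2\right) \left(-7\right)\right) = 473 - \left(1 \left(-4\right) + 6 \left(-7\right)\right) = 473 - \left(-4 - 42\right) = 473 - -46 = 473 + 46 = 519$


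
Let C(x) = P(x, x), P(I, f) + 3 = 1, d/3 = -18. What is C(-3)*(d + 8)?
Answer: 92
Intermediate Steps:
d = -54 (d = 3*(-18) = -54)
P(I, f) = -2 (P(I, f) = -3 + 1 = -2)
C(x) = -2
C(-3)*(d + 8) = -2*(-54 + 8) = -2*(-46) = 92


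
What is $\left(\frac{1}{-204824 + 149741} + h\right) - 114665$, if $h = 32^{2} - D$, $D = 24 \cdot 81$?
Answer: $- \frac{6366768556}{55083} \approx -1.1559 \cdot 10^{5}$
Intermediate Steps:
$D = 1944$
$h = -920$ ($h = 32^{2} - 1944 = 1024 - 1944 = -920$)
$\left(\frac{1}{-204824 + 149741} + h\right) - 114665 = \left(\frac{1}{-204824 + 149741} - 920\right) - 114665 = \left(\frac{1}{-55083} - 920\right) - 114665 = \left(- \frac{1}{55083} - 920\right) - 114665 = - \frac{50676361}{55083} - 114665 = - \frac{6366768556}{55083}$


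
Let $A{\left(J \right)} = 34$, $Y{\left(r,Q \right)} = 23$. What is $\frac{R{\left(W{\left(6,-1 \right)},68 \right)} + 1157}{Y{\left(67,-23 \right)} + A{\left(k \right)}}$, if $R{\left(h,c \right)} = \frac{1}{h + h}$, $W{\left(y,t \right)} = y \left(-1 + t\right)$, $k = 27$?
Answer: $\frac{27767}{1368} \approx 20.298$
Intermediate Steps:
$R{\left(h,c \right)} = \frac{1}{2 h}$
$\frac{R{\left(W{\left(6,-1 \right)},68 \right)} + 1157}{Y{\left(67,-23 \right)} + A{\left(k \right)}} = \frac{\frac{1}{2 \cdot 6 \left(-1 - 1\right)} + 1157}{23 + 34} = \frac{\frac{1}{2 \cdot 6 \left(-2\right)} + 1157}{57} = \left(\frac{1}{2 \left(-12\right)} + 1157\right) \frac{1}{57} = \left(\frac{1}{2} \left(- \frac{1}{12}\right) + 1157\right) \frac{1}{57} = \left(- \frac{1}{24} + 1157\right) \frac{1}{57} = \frac{27767}{24} \cdot \frac{1}{57} = \frac{27767}{1368}$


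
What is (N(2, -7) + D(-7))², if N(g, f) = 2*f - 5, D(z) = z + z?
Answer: 1089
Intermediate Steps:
D(z) = 2*z
N(g, f) = -5 + 2*f
(N(2, -7) + D(-7))² = ((-5 + 2*(-7)) + 2*(-7))² = ((-5 - 14) - 14)² = (-19 - 14)² = (-33)² = 1089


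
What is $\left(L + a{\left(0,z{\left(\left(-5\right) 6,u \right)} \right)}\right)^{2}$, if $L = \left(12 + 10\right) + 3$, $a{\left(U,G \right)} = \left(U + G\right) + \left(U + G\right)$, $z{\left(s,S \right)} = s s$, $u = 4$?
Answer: $3330625$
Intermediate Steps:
$z{\left(s,S \right)} = s^{2}$
$a{\left(U,G \right)} = 2 G + 2 U$ ($a{\left(U,G \right)} = \left(G + U\right) + \left(G + U\right) = 2 G + 2 U$)
$L = 25$ ($L = 22 + 3 = 25$)
$\left(L + a{\left(0,z{\left(\left(-5\right) 6,u \right)} \right)}\right)^{2} = \left(25 + \left(2 \left(\left(-5\right) 6\right)^{2} + 2 \cdot 0\right)\right)^{2} = \left(25 + \left(2 \left(-30\right)^{2} + 0\right)\right)^{2} = \left(25 + \left(2 \cdot 900 + 0\right)\right)^{2} = \left(25 + \left(1800 + 0\right)\right)^{2} = \left(25 + 1800\right)^{2} = 1825^{2} = 3330625$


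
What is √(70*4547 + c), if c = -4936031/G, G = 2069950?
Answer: √54550588737134262/413990 ≈ 564.17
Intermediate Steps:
c = -4936031/2069950 ≈ -2.3846
√(70*4547 + c) = √(70*4547 - 4936031/2069950) = √(318290 - 4936031/2069950) = √(658839449469/2069950) = √54550588737134262/413990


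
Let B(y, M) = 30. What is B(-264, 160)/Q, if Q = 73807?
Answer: 30/73807 ≈ 0.00040647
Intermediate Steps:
B(-264, 160)/Q = 30/73807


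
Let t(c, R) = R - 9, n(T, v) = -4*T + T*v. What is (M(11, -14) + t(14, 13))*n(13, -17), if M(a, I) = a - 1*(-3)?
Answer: -4914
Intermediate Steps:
M(a, I) = 3 + a (M(a, I) = a + 3 = 3 + a)
t(c, R) = -9 + R
(M(11, -14) + t(14, 13))*n(13, -17) = ((3 + 11) + (-9 + 13))*(13*(-4 - 17)) = (14 + 4)*(13*(-21)) = 18*(-273) = -4914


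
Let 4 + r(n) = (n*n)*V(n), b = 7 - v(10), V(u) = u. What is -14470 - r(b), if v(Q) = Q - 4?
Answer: -14467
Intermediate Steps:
v(Q) = -4 + Q
b = 1 (b = 7 - (-4 + 10) = 7 - 1*6 = 7 - 6 = 1)
r(n) = -4 + n**3 (r(n) = -4 + (n*n)*n = -4 + n**2*n = -4 + n**3)
-14470 - r(b) = -14470 - (-4 + 1**3) = -14470 - (-4 + 1) = -14470 - 1*(-3) = -14470 + 3 = -14467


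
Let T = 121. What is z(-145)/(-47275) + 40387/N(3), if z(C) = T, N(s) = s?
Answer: 1909295062/141825 ≈ 13462.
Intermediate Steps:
z(C) = 121
z(-145)/(-47275) + 40387/N(3) = 121/(-47275) + 40387/3 = 121*(-1/47275) + 40387*(1/3) = -121/47275 + 40387/3 = 1909295062/141825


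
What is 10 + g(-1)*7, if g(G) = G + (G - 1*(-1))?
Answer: 3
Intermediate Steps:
g(G) = 1 + 2*G (g(G) = G + (G + 1) = G + (1 + G) = 1 + 2*G)
10 + g(-1)*7 = 10 + (1 + 2*(-1))*7 = 10 + (1 - 2)*7 = 10 - 1*7 = 10 - 7 = 3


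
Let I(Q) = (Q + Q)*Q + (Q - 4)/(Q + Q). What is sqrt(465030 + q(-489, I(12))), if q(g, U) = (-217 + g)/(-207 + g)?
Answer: sqrt(14079278991)/174 ≈ 681.93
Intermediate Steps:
I(Q) = 2*Q**2 + (-4 + Q)/(2*Q) (I(Q) = (2*Q)*Q + (-4 + Q)/((2*Q)) = 2*Q**2 + (-4 + Q)*(1/(2*Q)) = 2*Q**2 + (-4 + Q)/(2*Q))
q(g, U) = (-217 + g)/(-207 + g)
sqrt(465030 + q(-489, I(12))) = sqrt(465030 + (-217 - 489)/(-207 - 489)) = sqrt(465030 - 706/(-696)) = sqrt(465030 - 1/696*(-706)) = sqrt(465030 + 353/348) = sqrt(161830793/348) = sqrt(14079278991)/174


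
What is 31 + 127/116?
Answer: 3723/116 ≈ 32.095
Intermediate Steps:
31 + 127/116 = 3723/116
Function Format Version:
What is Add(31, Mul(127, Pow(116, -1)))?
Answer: Rational(3723, 116) ≈ 32.095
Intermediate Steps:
Add(31, Mul(127, Pow(116, -1))) = Add(31, Mul(127, Rational(1, 116))) = Add(31, Rational(127, 116)) = Rational(3723, 116)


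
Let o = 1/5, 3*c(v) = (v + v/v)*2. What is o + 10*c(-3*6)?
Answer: -1697/15 ≈ -113.13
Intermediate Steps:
c(v) = 2/3 + 2*v/3 (c(v) = ((v + v/v)*2)/3 = ((v + 1)*2)/3 = ((1 + v)*2)/3 = (2 + 2*v)/3 = 2/3 + 2*v/3)
o = 1/5 ≈ 0.20000
o + 10*c(-3*6) = 1/5 + 10*(2/3 + 2*(-3*6)/3) = 1/5 + 10*(2/3 + (2/3)*(-18)) = 1/5 + 10*(2/3 - 12) = 1/5 + 10*(-34/3) = 1/5 - 340/3 = -1697/15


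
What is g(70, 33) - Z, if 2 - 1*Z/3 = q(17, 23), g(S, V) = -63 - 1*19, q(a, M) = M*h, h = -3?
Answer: -295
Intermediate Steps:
q(a, M) = -3*M (q(a, M) = M*(-3) = -3*M)
g(S, V) = -82 (g(S, V) = -63 - 19 = -82)
Z = 213 (Z = 6 - (-9)*23 = 6 - 3*(-69) = 6 + 207 = 213)
g(70, 33) - Z = -82 - 1*213 = -82 - 213 = -295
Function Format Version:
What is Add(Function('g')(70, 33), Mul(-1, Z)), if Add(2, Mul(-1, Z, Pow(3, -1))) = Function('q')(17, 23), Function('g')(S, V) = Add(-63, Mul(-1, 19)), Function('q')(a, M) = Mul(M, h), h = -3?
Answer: -295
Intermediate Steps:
Function('q')(a, M) = Mul(-3, M) (Function('q')(a, M) = Mul(M, -3) = Mul(-3, M))
Function('g')(S, V) = -82 (Function('g')(S, V) = Add(-63, -19) = -82)
Z = 213 (Z = Add(6, Mul(-3, Mul(-3, 23))) = Add(6, Mul(-3, -69)) = Add(6, 207) = 213)
Add(Function('g')(70, 33), Mul(-1, Z)) = Add(-82, Mul(-1, 213)) = Add(-82, -213) = -295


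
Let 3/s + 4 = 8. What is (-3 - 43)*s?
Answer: -69/2 ≈ -34.500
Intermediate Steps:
s = 3/4 (s = 3/(-4 + 8) = 3/4 ≈ 0.75000)
(-3 - 43)*s = (-3 - 43)*(3/4) = -46*3/4 = -69/2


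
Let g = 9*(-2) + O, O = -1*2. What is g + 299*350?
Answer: 104630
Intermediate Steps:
O = -2
g = -20 (g = 9*(-2) - 2 = -18 - 2 = -20)
g + 299*350 = -20 + 299*350 = -20 + 104650 = 104630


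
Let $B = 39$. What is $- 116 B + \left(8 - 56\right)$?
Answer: $-4572$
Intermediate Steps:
$- 116 B + \left(8 - 56\right) = \left(-116\right) 39 + \left(8 - 56\right) = -4524 + \left(8 - 56\right) = -4524 - 48 = -4572$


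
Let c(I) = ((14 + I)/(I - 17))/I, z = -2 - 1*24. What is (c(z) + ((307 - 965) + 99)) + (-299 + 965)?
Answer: 59807/559 ≈ 106.99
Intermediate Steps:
z = -26 (z = -2 - 24 = -26)
c(I) = (14 + I)/(I*(-17 + I)) (c(I) = ((14 + I)/(-17 + I))/I = (14 + I)/(I*(-17 + I)))
(c(z) + ((307 - 965) + 99)) + (-299 + 965) = ((14 - 26)/((-26)*(-17 - 26)) + ((307 - 965) + 99)) + (-299 + 965) = (-1/26*(-12)/(-43) + (-658 + 99)) + 666 = (-1/26*(-1/43)*(-12) - 559) + 666 = (-6/559 - 559) + 666 = -312487/559 + 666 = 59807/559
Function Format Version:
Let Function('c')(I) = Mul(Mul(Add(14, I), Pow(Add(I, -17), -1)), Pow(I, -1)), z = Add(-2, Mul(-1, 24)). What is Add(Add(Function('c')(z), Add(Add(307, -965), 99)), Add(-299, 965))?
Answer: Rational(59807, 559) ≈ 106.99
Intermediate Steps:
z = -26 (z = Add(-2, -24) = -26)
Function('c')(I) = Mul(Pow(I, -1), Pow(Add(-17, I), -1), Add(14, I)) (Function('c')(I) = Mul(Mul(Add(14, I), Pow(Add(-17, I), -1)), Pow(I, -1)) = Mul(Mul(Pow(Add(-17, I), -1), Add(14, I)), Pow(I, -1)) = Mul(Pow(I, -1), Pow(Add(-17, I), -1), Add(14, I)))
Add(Add(Function('c')(z), Add(Add(307, -965), 99)), Add(-299, 965)) = Add(Add(Mul(Pow(-26, -1), Pow(Add(-17, -26), -1), Add(14, -26)), Add(Add(307, -965), 99)), Add(-299, 965)) = Add(Add(Mul(Rational(-1, 26), Pow(-43, -1), -12), Add(-658, 99)), 666) = Add(Add(Mul(Rational(-1, 26), Rational(-1, 43), -12), -559), 666) = Add(Add(Rational(-6, 559), -559), 666) = Add(Rational(-312487, 559), 666) = Rational(59807, 559)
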